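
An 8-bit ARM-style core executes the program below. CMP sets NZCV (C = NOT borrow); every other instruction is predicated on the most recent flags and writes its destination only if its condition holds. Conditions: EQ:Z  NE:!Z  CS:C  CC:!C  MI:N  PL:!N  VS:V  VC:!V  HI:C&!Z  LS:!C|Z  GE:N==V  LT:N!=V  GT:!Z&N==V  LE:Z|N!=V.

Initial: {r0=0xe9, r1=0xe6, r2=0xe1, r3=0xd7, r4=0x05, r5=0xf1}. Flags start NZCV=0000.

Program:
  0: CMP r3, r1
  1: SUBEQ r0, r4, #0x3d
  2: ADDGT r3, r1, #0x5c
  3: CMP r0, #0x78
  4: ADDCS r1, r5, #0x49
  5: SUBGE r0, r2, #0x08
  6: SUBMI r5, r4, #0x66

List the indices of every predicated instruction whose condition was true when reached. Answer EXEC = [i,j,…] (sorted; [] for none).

EXEC = [4]

[0] flags=1000 → (cmp)
[1] flags=1000 EQ?F → skip
[2] flags=1000 GT?F → skip
[3] flags=0011 → (cmp)
[4] flags=0011 CS?T → r1=0x3a
[5] flags=0011 GE?F → skip
[6] flags=0011 MI?F → skip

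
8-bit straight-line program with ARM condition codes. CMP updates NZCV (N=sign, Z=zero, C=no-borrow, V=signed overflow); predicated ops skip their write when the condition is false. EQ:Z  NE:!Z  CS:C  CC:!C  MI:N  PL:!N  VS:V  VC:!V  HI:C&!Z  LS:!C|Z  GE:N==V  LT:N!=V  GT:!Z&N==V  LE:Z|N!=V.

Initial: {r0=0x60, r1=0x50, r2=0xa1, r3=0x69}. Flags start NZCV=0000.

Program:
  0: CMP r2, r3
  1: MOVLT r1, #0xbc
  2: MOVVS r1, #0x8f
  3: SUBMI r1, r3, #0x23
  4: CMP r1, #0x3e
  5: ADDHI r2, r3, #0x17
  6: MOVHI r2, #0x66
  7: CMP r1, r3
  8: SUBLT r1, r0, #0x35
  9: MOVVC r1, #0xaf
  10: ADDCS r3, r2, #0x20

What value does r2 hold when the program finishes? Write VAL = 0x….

0: ✓ CMP  NZCV=0011
1: ✓ MOVLT  r1←0xbc
2: ✓ MOVVS  r1←0x8f
3: · SUBMI
4: ✓ CMP  NZCV=0011
5: ✓ ADDHI  r2←0x80
6: ✓ MOVHI  r2←0x66
7: ✓ CMP  NZCV=0011
8: ✓ SUBLT  r1←0x2b
9: · MOVVC
10: ✓ ADDCS  r3←0x86

VAL = 0x66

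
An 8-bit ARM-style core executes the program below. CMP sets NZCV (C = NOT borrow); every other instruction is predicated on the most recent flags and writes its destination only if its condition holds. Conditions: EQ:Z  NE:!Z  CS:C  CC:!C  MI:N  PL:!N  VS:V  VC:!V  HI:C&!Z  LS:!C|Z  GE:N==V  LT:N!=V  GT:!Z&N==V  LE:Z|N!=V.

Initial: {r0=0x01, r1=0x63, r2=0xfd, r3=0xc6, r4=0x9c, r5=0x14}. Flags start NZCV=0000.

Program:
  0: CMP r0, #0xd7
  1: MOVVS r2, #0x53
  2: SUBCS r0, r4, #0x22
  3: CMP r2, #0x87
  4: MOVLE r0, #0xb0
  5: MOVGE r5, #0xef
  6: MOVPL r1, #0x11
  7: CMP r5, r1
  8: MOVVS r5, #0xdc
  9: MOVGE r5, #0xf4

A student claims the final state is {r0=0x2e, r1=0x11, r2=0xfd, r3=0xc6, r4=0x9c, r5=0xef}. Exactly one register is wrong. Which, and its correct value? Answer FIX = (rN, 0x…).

0: ✓ CMP  NZCV=0000
1: · MOVVS
2: · SUBCS
3: ✓ CMP  NZCV=0010
4: · MOVLE
5: ✓ MOVGE  r5←0xef
6: ✓ MOVPL  r1←0x11
7: ✓ CMP  NZCV=1010
8: · MOVVS
9: · MOVGE

FIX = (r0, 0x01)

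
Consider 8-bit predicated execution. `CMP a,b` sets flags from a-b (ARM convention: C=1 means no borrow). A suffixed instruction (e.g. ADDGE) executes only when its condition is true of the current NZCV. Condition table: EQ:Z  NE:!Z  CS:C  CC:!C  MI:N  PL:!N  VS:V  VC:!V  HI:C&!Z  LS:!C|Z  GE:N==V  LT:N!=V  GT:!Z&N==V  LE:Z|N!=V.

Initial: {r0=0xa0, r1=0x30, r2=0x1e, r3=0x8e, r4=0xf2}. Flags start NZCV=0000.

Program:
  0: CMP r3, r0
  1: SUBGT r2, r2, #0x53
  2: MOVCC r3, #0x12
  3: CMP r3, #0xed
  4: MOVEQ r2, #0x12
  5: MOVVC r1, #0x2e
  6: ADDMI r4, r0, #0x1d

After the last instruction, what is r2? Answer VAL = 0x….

0: ✓ CMP  NZCV=1000
1: · SUBGT
2: ✓ MOVCC  r3←0x12
3: ✓ CMP  NZCV=0000
4: · MOVEQ
5: ✓ MOVVC  r1←0x2e
6: · ADDMI

VAL = 0x1e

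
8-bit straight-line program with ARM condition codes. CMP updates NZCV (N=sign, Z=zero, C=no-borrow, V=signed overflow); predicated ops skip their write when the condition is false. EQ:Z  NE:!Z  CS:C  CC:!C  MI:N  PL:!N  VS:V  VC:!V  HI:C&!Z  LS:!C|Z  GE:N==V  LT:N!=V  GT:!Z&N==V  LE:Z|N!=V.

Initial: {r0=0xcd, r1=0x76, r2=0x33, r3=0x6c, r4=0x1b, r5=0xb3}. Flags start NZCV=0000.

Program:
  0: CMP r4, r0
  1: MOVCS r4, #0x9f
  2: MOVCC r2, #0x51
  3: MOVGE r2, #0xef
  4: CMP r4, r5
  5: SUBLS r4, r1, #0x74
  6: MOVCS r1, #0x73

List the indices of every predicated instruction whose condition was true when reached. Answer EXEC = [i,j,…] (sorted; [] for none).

0: ✓ CMP  NZCV=0000
1: · MOVCS
2: ✓ MOVCC  r2←0x51
3: ✓ MOVGE  r2←0xef
4: ✓ CMP  NZCV=0000
5: ✓ SUBLS  r4←0x02
6: · MOVCS

EXEC = [2,3,5]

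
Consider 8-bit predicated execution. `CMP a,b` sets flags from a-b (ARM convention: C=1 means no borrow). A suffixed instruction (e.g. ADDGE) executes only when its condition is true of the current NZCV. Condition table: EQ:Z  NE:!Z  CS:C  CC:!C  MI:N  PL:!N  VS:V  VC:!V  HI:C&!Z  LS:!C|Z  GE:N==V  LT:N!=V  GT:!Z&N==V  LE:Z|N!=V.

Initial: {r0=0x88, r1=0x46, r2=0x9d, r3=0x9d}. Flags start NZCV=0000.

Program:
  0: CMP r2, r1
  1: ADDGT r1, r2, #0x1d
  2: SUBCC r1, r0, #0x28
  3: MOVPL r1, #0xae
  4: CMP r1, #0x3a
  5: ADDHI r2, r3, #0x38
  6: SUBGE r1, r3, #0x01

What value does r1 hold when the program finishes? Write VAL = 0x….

VAL = 0xae

[0] flags=0011 → (cmp)
[1] flags=0011 GT?F → skip
[2] flags=0011 CC?F → skip
[3] flags=0011 PL?T → r1=0xae
[4] flags=0011 → (cmp)
[5] flags=0011 HI?T → r2=0xd5
[6] flags=0011 GE?F → skip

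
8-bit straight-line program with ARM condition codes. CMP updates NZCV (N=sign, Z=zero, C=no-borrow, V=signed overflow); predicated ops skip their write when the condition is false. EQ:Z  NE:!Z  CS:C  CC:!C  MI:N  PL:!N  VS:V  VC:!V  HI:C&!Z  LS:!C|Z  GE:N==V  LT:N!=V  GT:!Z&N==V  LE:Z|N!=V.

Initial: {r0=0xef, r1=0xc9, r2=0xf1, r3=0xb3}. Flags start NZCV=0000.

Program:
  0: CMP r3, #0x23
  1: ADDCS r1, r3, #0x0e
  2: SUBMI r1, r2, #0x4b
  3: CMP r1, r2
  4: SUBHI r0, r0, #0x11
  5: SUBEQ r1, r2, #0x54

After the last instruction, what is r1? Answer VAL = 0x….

VAL = 0xa6

0: ✓ CMP  NZCV=1010
1: ✓ ADDCS  r1←0xc1
2: ✓ SUBMI  r1←0xa6
3: ✓ CMP  NZCV=1000
4: · SUBHI
5: · SUBEQ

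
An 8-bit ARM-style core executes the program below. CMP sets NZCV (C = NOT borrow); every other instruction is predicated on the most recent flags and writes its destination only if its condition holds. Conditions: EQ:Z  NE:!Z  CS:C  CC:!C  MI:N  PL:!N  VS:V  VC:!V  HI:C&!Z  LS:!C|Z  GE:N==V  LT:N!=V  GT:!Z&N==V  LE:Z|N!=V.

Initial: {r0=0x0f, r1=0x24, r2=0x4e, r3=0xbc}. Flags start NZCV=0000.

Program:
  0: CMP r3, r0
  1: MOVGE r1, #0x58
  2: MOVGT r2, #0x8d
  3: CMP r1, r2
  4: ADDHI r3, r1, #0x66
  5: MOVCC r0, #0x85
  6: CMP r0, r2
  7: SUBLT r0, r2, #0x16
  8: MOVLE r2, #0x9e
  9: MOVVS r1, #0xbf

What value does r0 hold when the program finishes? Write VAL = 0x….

VAL = 0x38

[0] flags=1010 → (cmp)
[1] flags=1010 GE?F → skip
[2] flags=1010 GT?F → skip
[3] flags=1000 → (cmp)
[4] flags=1000 HI?F → skip
[5] flags=1000 CC?T → r0=0x85
[6] flags=0011 → (cmp)
[7] flags=0011 LT?T → r0=0x38
[8] flags=0011 LE?T → r2=0x9e
[9] flags=0011 VS?T → r1=0xbf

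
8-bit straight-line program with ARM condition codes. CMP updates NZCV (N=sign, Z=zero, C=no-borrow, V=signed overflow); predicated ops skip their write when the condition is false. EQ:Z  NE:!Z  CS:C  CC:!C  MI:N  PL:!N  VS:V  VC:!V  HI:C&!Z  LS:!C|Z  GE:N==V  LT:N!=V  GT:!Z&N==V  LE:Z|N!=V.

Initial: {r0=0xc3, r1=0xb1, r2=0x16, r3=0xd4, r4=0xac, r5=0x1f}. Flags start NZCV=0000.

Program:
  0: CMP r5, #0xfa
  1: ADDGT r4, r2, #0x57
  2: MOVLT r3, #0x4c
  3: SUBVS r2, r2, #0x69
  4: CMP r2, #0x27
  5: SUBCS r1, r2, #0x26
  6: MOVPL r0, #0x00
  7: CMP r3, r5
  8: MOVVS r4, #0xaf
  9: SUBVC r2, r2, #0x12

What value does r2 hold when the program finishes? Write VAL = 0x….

0: ✓ CMP  NZCV=0000
1: ✓ ADDGT  r4←0x6d
2: · MOVLT
3: · SUBVS
4: ✓ CMP  NZCV=1000
5: · SUBCS
6: · MOVPL
7: ✓ CMP  NZCV=1010
8: · MOVVS
9: ✓ SUBVC  r2←0x04

VAL = 0x04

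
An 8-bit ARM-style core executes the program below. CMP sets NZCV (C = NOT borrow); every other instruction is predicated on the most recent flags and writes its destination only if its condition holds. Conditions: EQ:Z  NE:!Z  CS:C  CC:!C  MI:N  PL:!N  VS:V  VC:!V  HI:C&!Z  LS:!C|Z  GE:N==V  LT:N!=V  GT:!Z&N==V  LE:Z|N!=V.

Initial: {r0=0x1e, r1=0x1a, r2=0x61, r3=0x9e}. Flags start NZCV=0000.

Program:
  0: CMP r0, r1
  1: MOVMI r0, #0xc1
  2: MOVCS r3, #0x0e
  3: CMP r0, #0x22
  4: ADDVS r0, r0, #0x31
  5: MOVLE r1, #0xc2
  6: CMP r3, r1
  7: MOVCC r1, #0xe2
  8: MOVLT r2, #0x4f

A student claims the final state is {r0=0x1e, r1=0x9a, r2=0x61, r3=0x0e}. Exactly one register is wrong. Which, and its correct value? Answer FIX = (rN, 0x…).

FIX = (r1, 0xe2)

0: ✓ CMP  NZCV=0010
1: · MOVMI
2: ✓ MOVCS  r3←0x0e
3: ✓ CMP  NZCV=1000
4: · ADDVS
5: ✓ MOVLE  r1←0xc2
6: ✓ CMP  NZCV=0000
7: ✓ MOVCC  r1←0xe2
8: · MOVLT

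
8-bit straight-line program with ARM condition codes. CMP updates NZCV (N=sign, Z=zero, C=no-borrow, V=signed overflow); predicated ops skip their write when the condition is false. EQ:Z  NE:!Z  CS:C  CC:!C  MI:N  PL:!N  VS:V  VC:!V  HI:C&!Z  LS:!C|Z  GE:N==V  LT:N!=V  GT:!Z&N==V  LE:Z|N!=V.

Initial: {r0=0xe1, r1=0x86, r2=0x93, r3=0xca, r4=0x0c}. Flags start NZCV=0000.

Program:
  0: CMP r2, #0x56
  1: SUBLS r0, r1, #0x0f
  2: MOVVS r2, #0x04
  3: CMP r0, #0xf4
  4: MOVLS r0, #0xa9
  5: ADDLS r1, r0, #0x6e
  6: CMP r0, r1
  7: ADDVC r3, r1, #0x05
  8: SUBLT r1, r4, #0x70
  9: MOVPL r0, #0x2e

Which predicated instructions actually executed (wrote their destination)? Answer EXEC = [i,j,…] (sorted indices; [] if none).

EXEC = [2,4,5,7,8]

[0] flags=0011 → (cmp)
[1] flags=0011 LS?F → skip
[2] flags=0011 VS?T → r2=0x04
[3] flags=1000 → (cmp)
[4] flags=1000 LS?T → r0=0xa9
[5] flags=1000 LS?T → r1=0x17
[6] flags=1010 → (cmp)
[7] flags=1010 VC?T → r3=0x1c
[8] flags=1010 LT?T → r1=0x9c
[9] flags=1010 PL?F → skip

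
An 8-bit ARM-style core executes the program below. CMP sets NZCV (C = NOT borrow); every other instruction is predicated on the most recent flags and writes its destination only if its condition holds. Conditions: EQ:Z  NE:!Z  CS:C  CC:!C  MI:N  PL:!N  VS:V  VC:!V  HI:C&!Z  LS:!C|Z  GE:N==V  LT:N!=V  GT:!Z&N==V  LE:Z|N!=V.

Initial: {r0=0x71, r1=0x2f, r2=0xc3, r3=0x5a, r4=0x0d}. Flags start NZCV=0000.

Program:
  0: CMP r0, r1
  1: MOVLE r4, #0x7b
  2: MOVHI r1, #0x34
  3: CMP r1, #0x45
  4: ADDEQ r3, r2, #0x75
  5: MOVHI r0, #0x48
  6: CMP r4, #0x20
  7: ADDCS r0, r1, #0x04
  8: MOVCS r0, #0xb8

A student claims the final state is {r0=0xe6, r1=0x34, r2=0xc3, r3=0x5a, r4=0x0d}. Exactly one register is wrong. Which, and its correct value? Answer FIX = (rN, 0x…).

FIX = (r0, 0x71)

0: ✓ CMP  NZCV=0010
1: · MOVLE
2: ✓ MOVHI  r1←0x34
3: ✓ CMP  NZCV=1000
4: · ADDEQ
5: · MOVHI
6: ✓ CMP  NZCV=1000
7: · ADDCS
8: · MOVCS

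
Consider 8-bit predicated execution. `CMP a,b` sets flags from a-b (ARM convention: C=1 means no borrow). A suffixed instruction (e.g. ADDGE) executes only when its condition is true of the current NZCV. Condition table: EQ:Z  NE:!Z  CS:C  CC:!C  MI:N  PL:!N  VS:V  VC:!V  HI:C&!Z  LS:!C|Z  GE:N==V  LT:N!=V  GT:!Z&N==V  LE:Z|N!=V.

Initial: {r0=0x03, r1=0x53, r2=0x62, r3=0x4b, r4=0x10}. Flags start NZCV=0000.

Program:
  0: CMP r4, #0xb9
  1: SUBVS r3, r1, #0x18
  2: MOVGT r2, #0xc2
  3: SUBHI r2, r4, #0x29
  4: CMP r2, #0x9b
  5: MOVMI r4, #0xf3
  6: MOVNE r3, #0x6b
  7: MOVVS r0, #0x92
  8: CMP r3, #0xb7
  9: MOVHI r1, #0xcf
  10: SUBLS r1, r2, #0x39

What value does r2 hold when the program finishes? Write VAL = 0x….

VAL = 0xc2

0: ✓ CMP  NZCV=0000
1: · SUBVS
2: ✓ MOVGT  r2←0xc2
3: · SUBHI
4: ✓ CMP  NZCV=0010
5: · MOVMI
6: ✓ MOVNE  r3←0x6b
7: · MOVVS
8: ✓ CMP  NZCV=1001
9: · MOVHI
10: ✓ SUBLS  r1←0x89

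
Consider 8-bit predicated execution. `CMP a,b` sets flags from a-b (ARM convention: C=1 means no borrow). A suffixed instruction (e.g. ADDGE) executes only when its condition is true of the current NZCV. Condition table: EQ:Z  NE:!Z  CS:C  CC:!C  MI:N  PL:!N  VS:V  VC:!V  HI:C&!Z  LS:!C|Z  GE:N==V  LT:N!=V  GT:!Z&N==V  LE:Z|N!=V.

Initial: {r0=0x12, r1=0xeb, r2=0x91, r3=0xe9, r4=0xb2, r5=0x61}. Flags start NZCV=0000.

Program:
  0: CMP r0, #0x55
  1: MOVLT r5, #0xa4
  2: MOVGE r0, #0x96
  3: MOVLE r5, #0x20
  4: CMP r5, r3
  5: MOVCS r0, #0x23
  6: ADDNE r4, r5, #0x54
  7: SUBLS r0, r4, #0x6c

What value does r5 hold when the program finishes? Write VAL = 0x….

VAL = 0x20

[0] flags=1000 → (cmp)
[1] flags=1000 LT?T → r5=0xa4
[2] flags=1000 GE?F → skip
[3] flags=1000 LE?T → r5=0x20
[4] flags=0000 → (cmp)
[5] flags=0000 CS?F → skip
[6] flags=0000 NE?T → r4=0x74
[7] flags=0000 LS?T → r0=0x08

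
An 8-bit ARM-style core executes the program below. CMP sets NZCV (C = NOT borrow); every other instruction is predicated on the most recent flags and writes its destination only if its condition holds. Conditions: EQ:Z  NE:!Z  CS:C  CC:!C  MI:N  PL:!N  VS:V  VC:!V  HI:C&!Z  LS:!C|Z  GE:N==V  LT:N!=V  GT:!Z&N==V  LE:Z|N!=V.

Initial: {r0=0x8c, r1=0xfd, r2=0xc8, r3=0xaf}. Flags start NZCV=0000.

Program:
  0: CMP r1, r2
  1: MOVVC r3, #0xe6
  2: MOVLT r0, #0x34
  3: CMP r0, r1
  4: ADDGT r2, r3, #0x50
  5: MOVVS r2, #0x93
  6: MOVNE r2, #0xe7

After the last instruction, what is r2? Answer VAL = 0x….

[0] flags=0010 → (cmp)
[1] flags=0010 VC?T → r3=0xe6
[2] flags=0010 LT?F → skip
[3] flags=1000 → (cmp)
[4] flags=1000 GT?F → skip
[5] flags=1000 VS?F → skip
[6] flags=1000 NE?T → r2=0xe7

VAL = 0xe7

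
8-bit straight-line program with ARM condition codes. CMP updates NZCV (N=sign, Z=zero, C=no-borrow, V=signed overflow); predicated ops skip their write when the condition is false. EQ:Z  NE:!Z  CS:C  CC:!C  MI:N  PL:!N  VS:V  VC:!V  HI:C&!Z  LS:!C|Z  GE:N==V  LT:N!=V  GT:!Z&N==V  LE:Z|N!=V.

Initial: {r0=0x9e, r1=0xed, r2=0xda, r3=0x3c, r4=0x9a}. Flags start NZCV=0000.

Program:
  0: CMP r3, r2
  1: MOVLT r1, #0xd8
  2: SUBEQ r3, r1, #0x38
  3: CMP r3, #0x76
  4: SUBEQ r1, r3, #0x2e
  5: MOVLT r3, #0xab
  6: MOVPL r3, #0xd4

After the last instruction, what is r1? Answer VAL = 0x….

VAL = 0xed

0: ✓ CMP  NZCV=0000
1: · MOVLT
2: · SUBEQ
3: ✓ CMP  NZCV=1000
4: · SUBEQ
5: ✓ MOVLT  r3←0xab
6: · MOVPL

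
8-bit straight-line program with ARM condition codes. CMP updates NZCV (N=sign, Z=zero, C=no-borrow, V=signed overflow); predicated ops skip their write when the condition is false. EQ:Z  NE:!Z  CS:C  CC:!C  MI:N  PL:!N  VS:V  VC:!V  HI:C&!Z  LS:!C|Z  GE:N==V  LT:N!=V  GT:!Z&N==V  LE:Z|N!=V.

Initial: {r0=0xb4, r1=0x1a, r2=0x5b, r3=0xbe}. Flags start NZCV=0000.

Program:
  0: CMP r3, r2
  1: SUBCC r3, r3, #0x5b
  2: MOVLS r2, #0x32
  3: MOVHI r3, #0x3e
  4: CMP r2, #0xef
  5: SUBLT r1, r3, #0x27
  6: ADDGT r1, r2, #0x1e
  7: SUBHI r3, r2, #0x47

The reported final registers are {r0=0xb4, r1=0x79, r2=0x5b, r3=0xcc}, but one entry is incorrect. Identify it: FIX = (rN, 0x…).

[0] flags=0011 → (cmp)
[1] flags=0011 CC?F → skip
[2] flags=0011 LS?F → skip
[3] flags=0011 HI?T → r3=0x3e
[4] flags=0000 → (cmp)
[5] flags=0000 LT?F → skip
[6] flags=0000 GT?T → r1=0x79
[7] flags=0000 HI?F → skip

FIX = (r3, 0x3e)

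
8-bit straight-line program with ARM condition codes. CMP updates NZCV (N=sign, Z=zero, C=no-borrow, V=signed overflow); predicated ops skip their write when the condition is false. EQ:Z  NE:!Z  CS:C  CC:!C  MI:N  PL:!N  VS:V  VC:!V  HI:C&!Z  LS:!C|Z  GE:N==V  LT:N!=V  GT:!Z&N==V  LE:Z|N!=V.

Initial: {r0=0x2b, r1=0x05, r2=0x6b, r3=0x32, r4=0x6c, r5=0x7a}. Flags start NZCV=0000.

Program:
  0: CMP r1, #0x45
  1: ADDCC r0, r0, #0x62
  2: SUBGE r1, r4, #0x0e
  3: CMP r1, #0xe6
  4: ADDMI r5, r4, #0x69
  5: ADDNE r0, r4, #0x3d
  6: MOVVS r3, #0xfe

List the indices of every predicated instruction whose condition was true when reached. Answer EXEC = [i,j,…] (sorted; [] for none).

EXEC = [1,5]

0: ✓ CMP  NZCV=1000
1: ✓ ADDCC  r0←0x8d
2: · SUBGE
3: ✓ CMP  NZCV=0000
4: · ADDMI
5: ✓ ADDNE  r0←0xa9
6: · MOVVS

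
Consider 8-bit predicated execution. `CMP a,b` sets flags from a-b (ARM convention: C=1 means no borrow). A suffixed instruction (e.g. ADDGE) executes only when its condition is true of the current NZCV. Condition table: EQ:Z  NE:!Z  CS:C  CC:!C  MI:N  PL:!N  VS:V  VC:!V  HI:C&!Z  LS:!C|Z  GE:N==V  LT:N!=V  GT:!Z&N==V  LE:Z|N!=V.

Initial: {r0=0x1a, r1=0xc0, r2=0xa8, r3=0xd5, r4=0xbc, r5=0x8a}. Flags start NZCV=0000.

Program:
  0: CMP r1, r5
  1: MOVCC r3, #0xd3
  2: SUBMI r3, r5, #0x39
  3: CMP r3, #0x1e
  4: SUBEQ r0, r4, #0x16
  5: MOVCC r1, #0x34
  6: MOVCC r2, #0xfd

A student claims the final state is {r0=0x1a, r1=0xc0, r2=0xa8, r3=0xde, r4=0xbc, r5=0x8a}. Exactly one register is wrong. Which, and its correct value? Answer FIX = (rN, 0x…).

[0] flags=0010 → (cmp)
[1] flags=0010 CC?F → skip
[2] flags=0010 MI?F → skip
[3] flags=1010 → (cmp)
[4] flags=1010 EQ?F → skip
[5] flags=1010 CC?F → skip
[6] flags=1010 CC?F → skip

FIX = (r3, 0xd5)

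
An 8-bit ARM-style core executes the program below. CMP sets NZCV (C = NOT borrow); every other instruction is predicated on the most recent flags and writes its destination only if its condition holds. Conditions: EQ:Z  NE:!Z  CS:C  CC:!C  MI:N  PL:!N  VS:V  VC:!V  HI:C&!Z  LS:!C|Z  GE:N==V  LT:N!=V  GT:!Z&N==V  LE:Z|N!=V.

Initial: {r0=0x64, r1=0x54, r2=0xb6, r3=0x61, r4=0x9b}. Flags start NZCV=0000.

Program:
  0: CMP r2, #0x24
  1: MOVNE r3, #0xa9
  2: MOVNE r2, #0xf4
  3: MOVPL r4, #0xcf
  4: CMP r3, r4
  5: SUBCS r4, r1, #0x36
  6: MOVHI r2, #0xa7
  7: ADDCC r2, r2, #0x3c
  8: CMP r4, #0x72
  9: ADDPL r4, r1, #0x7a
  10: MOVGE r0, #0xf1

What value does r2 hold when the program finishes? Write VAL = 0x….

VAL = 0xa7

0: ✓ CMP  NZCV=1010
1: ✓ MOVNE  r3←0xa9
2: ✓ MOVNE  r2←0xf4
3: · MOVPL
4: ✓ CMP  NZCV=0010
5: ✓ SUBCS  r4←0x1e
6: ✓ MOVHI  r2←0xa7
7: · ADDCC
8: ✓ CMP  NZCV=1000
9: · ADDPL
10: · MOVGE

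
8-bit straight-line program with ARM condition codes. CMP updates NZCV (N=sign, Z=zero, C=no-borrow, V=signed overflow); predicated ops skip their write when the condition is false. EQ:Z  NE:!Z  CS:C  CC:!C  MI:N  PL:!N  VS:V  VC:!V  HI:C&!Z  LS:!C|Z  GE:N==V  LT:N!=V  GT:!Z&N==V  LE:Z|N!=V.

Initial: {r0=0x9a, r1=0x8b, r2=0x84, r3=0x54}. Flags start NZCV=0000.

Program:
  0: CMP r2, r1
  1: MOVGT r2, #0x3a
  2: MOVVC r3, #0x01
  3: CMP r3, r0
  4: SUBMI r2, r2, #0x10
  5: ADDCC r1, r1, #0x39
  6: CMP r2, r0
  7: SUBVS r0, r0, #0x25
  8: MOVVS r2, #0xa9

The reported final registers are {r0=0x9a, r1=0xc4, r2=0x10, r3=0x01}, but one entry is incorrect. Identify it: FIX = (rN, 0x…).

[0] flags=1000 → (cmp)
[1] flags=1000 GT?F → skip
[2] flags=1000 VC?T → r3=0x01
[3] flags=0000 → (cmp)
[4] flags=0000 MI?F → skip
[5] flags=0000 CC?T → r1=0xc4
[6] flags=1000 → (cmp)
[7] flags=1000 VS?F → skip
[8] flags=1000 VS?F → skip

FIX = (r2, 0x84)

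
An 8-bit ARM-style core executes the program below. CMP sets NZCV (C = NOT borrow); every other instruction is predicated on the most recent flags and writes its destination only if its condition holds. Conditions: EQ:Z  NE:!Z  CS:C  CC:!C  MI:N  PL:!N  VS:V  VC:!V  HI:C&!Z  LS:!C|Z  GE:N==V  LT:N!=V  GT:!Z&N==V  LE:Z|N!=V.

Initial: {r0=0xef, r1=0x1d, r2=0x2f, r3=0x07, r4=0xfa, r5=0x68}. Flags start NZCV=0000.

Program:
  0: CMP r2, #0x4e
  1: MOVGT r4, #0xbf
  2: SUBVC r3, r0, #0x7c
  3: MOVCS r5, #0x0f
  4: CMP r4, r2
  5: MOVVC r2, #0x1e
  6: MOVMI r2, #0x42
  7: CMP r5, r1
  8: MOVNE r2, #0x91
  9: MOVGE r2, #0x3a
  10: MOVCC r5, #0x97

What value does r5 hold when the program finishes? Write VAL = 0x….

VAL = 0x68

[0] flags=1000 → (cmp)
[1] flags=1000 GT?F → skip
[2] flags=1000 VC?T → r3=0x73
[3] flags=1000 CS?F → skip
[4] flags=1010 → (cmp)
[5] flags=1010 VC?T → r2=0x1e
[6] flags=1010 MI?T → r2=0x42
[7] flags=0010 → (cmp)
[8] flags=0010 NE?T → r2=0x91
[9] flags=0010 GE?T → r2=0x3a
[10] flags=0010 CC?F → skip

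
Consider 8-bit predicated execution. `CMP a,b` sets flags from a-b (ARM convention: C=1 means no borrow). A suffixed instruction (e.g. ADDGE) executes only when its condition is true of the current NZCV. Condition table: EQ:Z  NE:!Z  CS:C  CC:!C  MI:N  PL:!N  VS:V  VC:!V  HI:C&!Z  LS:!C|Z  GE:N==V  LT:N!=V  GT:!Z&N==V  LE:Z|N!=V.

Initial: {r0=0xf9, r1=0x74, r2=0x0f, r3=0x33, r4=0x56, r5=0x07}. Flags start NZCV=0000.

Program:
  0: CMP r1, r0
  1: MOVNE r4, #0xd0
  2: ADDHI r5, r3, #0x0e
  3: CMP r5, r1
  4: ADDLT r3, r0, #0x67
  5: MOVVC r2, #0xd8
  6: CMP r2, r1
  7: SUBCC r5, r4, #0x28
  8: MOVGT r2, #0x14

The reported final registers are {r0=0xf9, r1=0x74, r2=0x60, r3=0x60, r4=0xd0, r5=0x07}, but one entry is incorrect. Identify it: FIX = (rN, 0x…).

FIX = (r2, 0xd8)

[0] flags=0000 → (cmp)
[1] flags=0000 NE?T → r4=0xd0
[2] flags=0000 HI?F → skip
[3] flags=1000 → (cmp)
[4] flags=1000 LT?T → r3=0x60
[5] flags=1000 VC?T → r2=0xd8
[6] flags=0011 → (cmp)
[7] flags=0011 CC?F → skip
[8] flags=0011 GT?F → skip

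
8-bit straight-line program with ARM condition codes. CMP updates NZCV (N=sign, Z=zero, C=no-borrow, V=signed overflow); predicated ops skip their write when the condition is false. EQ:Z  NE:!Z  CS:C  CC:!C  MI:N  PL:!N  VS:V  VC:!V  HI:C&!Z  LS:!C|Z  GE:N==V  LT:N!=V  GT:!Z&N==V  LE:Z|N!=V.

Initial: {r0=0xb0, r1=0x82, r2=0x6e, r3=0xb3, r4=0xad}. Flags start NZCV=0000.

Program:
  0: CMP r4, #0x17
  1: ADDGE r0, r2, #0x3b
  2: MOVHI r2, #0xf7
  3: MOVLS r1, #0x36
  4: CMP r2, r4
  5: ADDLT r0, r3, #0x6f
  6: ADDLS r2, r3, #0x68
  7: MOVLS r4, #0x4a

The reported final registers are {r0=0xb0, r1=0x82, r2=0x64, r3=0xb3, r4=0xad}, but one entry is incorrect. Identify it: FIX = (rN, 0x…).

0: ✓ CMP  NZCV=1010
1: · ADDGE
2: ✓ MOVHI  r2←0xf7
3: · MOVLS
4: ✓ CMP  NZCV=0010
5: · ADDLT
6: · ADDLS
7: · MOVLS

FIX = (r2, 0xf7)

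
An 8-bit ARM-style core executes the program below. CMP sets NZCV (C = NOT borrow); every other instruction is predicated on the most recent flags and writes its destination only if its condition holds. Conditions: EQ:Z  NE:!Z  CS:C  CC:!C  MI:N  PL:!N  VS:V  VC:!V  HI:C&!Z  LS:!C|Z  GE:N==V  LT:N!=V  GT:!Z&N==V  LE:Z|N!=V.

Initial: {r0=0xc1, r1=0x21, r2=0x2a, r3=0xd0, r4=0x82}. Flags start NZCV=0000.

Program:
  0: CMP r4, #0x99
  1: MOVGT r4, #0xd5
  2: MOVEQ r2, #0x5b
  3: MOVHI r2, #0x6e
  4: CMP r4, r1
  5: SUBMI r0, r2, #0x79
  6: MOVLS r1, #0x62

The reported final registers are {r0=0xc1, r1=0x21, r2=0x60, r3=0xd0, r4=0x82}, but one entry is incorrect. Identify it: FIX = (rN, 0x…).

[0] flags=1000 → (cmp)
[1] flags=1000 GT?F → skip
[2] flags=1000 EQ?F → skip
[3] flags=1000 HI?F → skip
[4] flags=0011 → (cmp)
[5] flags=0011 MI?F → skip
[6] flags=0011 LS?F → skip

FIX = (r2, 0x2a)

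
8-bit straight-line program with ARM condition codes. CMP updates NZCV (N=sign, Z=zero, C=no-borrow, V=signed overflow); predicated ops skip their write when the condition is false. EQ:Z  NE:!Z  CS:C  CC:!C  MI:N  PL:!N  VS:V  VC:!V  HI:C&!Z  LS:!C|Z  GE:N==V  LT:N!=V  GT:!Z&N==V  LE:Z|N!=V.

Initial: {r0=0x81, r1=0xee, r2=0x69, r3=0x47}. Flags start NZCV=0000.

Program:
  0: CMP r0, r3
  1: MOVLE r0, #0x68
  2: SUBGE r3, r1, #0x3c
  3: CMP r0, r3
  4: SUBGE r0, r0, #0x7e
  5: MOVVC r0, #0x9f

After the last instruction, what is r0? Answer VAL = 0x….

[0] flags=0011 → (cmp)
[1] flags=0011 LE?T → r0=0x68
[2] flags=0011 GE?F → skip
[3] flags=0010 → (cmp)
[4] flags=0010 GE?T → r0=0xea
[5] flags=0010 VC?T → r0=0x9f

VAL = 0x9f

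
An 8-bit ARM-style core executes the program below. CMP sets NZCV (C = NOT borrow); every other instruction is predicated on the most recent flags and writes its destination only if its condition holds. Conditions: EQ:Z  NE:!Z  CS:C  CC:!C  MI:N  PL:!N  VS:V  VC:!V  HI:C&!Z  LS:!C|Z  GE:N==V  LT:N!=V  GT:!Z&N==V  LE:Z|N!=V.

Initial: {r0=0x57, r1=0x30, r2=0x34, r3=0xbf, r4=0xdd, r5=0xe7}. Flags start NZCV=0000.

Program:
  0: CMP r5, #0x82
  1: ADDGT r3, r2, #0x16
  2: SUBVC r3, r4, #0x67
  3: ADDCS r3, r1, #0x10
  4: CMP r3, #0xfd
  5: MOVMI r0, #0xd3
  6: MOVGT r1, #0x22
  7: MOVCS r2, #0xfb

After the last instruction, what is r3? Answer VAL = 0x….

VAL = 0x40

0: ✓ CMP  NZCV=0010
1: ✓ ADDGT  r3←0x4a
2: ✓ SUBVC  r3←0x76
3: ✓ ADDCS  r3←0x40
4: ✓ CMP  NZCV=0000
5: · MOVMI
6: ✓ MOVGT  r1←0x22
7: · MOVCS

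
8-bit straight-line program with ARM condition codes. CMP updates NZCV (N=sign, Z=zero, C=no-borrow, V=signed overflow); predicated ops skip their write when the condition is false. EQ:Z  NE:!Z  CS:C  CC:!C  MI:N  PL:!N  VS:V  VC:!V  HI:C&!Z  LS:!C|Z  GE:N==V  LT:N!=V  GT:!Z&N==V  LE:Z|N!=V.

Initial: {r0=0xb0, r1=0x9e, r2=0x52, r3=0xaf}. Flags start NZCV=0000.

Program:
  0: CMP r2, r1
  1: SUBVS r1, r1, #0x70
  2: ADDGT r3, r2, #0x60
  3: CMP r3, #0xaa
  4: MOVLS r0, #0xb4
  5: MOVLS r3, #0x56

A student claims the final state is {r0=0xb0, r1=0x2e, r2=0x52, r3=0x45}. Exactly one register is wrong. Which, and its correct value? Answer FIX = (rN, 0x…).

[0] flags=1001 → (cmp)
[1] flags=1001 VS?T → r1=0x2e
[2] flags=1001 GT?T → r3=0xb2
[3] flags=0010 → (cmp)
[4] flags=0010 LS?F → skip
[5] flags=0010 LS?F → skip

FIX = (r3, 0xb2)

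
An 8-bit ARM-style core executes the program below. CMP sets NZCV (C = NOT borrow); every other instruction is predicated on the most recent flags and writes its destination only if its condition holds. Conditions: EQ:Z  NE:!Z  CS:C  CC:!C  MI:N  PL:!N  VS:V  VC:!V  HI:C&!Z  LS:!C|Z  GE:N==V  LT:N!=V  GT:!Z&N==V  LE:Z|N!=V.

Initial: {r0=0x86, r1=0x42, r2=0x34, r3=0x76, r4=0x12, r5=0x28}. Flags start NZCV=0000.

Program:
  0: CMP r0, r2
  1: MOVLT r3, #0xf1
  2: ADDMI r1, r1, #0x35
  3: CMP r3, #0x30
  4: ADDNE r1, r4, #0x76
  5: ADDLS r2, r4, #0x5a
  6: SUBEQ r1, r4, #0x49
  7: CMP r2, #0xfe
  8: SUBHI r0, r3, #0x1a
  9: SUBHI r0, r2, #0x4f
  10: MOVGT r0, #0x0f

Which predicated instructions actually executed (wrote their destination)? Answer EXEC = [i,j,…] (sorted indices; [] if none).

0: ✓ CMP  NZCV=0011
1: ✓ MOVLT  r3←0xf1
2: · ADDMI
3: ✓ CMP  NZCV=1010
4: ✓ ADDNE  r1←0x88
5: · ADDLS
6: · SUBEQ
7: ✓ CMP  NZCV=0000
8: · SUBHI
9: · SUBHI
10: ✓ MOVGT  r0←0x0f

EXEC = [1,4,10]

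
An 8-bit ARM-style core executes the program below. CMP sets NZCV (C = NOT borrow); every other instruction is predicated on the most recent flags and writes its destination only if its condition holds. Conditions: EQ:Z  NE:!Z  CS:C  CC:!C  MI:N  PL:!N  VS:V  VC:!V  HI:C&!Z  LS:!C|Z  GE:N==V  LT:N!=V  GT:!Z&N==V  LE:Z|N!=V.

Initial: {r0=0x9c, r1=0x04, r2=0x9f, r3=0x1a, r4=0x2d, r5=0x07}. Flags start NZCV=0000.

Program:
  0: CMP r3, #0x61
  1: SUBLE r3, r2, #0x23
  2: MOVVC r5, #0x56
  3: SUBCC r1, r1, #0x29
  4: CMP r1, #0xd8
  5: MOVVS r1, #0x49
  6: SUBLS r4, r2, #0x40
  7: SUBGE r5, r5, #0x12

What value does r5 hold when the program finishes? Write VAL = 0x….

0: ✓ CMP  NZCV=1000
1: ✓ SUBLE  r3←0x7c
2: ✓ MOVVC  r5←0x56
3: ✓ SUBCC  r1←0xdb
4: ✓ CMP  NZCV=0010
5: · MOVVS
6: · SUBLS
7: ✓ SUBGE  r5←0x44

VAL = 0x44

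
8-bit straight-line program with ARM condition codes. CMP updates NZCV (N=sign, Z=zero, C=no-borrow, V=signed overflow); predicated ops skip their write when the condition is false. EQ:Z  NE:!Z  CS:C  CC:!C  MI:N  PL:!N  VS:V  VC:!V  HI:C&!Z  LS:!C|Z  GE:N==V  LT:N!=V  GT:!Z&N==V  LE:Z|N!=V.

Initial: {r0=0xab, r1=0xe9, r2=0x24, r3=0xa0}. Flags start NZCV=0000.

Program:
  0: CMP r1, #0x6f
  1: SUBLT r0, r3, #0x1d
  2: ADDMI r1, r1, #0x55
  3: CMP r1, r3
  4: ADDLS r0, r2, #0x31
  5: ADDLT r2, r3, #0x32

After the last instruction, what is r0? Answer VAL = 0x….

[0] flags=0011 → (cmp)
[1] flags=0011 LT?T → r0=0x83
[2] flags=0011 MI?F → skip
[3] flags=0010 → (cmp)
[4] flags=0010 LS?F → skip
[5] flags=0010 LT?F → skip

VAL = 0x83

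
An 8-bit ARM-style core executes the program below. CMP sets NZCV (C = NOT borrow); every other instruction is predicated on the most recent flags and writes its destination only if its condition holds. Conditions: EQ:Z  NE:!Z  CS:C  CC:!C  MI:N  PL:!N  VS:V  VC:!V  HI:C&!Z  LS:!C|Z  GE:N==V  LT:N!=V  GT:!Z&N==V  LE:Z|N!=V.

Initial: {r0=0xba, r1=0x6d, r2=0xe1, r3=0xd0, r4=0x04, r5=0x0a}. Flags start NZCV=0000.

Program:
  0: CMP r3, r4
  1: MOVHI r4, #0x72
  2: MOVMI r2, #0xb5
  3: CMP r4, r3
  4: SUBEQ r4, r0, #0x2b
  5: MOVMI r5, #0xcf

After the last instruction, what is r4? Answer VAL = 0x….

[0] flags=1010 → (cmp)
[1] flags=1010 HI?T → r4=0x72
[2] flags=1010 MI?T → r2=0xb5
[3] flags=1001 → (cmp)
[4] flags=1001 EQ?F → skip
[5] flags=1001 MI?T → r5=0xcf

VAL = 0x72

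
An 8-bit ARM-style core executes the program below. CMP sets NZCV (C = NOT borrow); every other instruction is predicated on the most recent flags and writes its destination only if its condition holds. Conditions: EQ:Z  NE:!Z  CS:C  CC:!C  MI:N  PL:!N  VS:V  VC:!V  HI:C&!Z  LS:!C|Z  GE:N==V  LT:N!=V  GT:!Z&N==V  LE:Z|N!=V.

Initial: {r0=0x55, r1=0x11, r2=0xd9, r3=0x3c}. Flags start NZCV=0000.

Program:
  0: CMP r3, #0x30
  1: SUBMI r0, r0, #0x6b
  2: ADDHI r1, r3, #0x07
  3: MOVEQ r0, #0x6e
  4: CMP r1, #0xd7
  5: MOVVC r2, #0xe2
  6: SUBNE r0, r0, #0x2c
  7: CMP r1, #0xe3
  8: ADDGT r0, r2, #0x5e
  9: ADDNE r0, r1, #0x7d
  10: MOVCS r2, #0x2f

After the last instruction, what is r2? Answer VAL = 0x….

[0] flags=0010 → (cmp)
[1] flags=0010 MI?F → skip
[2] flags=0010 HI?T → r1=0x43
[3] flags=0010 EQ?F → skip
[4] flags=0000 → (cmp)
[5] flags=0000 VC?T → r2=0xe2
[6] flags=0000 NE?T → r0=0x29
[7] flags=0000 → (cmp)
[8] flags=0000 GT?T → r0=0x40
[9] flags=0000 NE?T → r0=0xc0
[10] flags=0000 CS?F → skip

VAL = 0xe2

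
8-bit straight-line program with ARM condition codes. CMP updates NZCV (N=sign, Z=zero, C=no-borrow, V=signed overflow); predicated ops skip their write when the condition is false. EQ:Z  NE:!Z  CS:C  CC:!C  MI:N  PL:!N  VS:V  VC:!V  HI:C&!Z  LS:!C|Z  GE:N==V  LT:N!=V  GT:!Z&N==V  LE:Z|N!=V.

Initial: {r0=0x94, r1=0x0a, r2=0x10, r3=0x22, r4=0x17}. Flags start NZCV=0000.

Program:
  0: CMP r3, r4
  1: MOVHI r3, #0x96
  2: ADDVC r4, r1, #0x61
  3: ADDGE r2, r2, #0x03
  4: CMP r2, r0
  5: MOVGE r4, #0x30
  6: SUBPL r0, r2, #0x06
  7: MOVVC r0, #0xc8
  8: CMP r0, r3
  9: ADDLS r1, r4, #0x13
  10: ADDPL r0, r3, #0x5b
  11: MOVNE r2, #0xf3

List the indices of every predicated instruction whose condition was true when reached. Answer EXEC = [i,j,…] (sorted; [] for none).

0: ✓ CMP  NZCV=0010
1: ✓ MOVHI  r3←0x96
2: ✓ ADDVC  r4←0x6b
3: ✓ ADDGE  r2←0x13
4: ✓ CMP  NZCV=0000
5: ✓ MOVGE  r4←0x30
6: ✓ SUBPL  r0←0x0d
7: ✓ MOVVC  r0←0xc8
8: ✓ CMP  NZCV=0010
9: · ADDLS
10: ✓ ADDPL  r0←0xf1
11: ✓ MOVNE  r2←0xf3

EXEC = [1,2,3,5,6,7,10,11]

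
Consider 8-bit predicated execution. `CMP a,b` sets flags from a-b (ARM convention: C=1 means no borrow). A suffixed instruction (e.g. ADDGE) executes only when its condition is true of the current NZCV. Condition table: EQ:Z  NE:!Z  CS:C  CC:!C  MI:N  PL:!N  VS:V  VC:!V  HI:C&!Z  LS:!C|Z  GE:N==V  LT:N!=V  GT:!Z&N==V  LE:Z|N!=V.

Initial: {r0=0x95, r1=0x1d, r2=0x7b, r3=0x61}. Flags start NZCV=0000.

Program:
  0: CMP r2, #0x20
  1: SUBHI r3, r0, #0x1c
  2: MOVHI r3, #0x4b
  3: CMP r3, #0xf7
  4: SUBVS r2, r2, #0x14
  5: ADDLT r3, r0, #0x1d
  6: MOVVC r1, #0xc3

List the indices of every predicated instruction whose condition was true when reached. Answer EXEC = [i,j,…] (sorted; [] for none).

[0] flags=0010 → (cmp)
[1] flags=0010 HI?T → r3=0x79
[2] flags=0010 HI?T → r3=0x4b
[3] flags=0000 → (cmp)
[4] flags=0000 VS?F → skip
[5] flags=0000 LT?F → skip
[6] flags=0000 VC?T → r1=0xc3

EXEC = [1,2,6]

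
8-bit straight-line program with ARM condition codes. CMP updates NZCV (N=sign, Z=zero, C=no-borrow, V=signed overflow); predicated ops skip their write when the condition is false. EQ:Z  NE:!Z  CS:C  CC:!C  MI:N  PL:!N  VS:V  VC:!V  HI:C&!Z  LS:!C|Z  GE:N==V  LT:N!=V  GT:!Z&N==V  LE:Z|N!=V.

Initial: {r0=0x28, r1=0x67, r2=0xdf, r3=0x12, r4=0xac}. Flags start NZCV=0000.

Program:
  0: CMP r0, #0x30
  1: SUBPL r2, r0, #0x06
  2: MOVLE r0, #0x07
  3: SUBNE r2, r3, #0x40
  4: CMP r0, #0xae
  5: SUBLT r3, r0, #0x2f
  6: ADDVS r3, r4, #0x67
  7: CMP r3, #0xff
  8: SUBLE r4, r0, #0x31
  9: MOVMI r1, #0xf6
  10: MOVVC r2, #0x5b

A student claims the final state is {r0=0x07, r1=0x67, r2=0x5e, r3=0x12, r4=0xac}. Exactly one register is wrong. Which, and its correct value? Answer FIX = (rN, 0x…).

FIX = (r2, 0x5b)

0: ✓ CMP  NZCV=1000
1: · SUBPL
2: ✓ MOVLE  r0←0x07
3: ✓ SUBNE  r2←0xd2
4: ✓ CMP  NZCV=0000
5: · SUBLT
6: · ADDVS
7: ✓ CMP  NZCV=0000
8: · SUBLE
9: · MOVMI
10: ✓ MOVVC  r2←0x5b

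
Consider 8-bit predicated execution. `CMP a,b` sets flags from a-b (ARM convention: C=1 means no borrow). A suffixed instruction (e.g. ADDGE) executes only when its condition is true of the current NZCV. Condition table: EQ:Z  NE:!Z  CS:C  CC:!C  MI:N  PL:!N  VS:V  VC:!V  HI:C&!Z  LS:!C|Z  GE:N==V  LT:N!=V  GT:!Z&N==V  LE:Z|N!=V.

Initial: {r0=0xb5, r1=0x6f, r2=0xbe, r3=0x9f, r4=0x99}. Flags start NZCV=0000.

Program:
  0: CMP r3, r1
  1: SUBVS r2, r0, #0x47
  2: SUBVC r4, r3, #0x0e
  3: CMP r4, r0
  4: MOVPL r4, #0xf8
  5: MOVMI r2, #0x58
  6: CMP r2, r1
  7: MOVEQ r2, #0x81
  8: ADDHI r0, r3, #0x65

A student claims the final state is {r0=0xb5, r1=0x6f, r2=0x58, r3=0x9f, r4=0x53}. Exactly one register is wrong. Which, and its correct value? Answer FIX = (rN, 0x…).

0: ✓ CMP  NZCV=0011
1: ✓ SUBVS  r2←0x6e
2: · SUBVC
3: ✓ CMP  NZCV=1000
4: · MOVPL
5: ✓ MOVMI  r2←0x58
6: ✓ CMP  NZCV=1000
7: · MOVEQ
8: · ADDHI

FIX = (r4, 0x99)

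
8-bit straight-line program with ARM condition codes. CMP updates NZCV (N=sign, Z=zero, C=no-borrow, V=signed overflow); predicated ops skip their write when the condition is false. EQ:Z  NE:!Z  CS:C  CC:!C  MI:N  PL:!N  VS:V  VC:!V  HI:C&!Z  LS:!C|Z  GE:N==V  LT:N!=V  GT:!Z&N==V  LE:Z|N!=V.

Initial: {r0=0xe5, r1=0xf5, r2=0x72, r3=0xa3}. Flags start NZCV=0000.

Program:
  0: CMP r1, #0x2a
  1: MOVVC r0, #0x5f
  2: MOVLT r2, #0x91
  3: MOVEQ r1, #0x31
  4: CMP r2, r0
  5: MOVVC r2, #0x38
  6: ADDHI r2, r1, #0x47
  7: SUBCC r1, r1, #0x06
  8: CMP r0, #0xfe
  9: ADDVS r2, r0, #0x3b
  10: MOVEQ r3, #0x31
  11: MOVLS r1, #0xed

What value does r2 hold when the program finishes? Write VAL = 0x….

VAL = 0x3c

[0] flags=1010 → (cmp)
[1] flags=1010 VC?T → r0=0x5f
[2] flags=1010 LT?T → r2=0x91
[3] flags=1010 EQ?F → skip
[4] flags=0011 → (cmp)
[5] flags=0011 VC?F → skip
[6] flags=0011 HI?T → r2=0x3c
[7] flags=0011 CC?F → skip
[8] flags=0000 → (cmp)
[9] flags=0000 VS?F → skip
[10] flags=0000 EQ?F → skip
[11] flags=0000 LS?T → r1=0xed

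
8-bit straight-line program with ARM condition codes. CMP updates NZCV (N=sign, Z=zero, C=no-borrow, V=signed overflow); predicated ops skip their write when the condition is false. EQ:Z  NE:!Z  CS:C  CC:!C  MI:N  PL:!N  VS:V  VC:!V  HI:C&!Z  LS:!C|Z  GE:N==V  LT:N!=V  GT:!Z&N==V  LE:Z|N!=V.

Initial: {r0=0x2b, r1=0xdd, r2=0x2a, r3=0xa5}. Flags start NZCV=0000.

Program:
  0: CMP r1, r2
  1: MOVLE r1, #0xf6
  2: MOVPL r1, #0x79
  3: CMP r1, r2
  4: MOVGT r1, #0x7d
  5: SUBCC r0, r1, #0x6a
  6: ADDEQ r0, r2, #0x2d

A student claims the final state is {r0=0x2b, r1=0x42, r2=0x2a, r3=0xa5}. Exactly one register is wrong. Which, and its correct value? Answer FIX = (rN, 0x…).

FIX = (r1, 0xf6)

[0] flags=1010 → (cmp)
[1] flags=1010 LE?T → r1=0xf6
[2] flags=1010 PL?F → skip
[3] flags=1010 → (cmp)
[4] flags=1010 GT?F → skip
[5] flags=1010 CC?F → skip
[6] flags=1010 EQ?F → skip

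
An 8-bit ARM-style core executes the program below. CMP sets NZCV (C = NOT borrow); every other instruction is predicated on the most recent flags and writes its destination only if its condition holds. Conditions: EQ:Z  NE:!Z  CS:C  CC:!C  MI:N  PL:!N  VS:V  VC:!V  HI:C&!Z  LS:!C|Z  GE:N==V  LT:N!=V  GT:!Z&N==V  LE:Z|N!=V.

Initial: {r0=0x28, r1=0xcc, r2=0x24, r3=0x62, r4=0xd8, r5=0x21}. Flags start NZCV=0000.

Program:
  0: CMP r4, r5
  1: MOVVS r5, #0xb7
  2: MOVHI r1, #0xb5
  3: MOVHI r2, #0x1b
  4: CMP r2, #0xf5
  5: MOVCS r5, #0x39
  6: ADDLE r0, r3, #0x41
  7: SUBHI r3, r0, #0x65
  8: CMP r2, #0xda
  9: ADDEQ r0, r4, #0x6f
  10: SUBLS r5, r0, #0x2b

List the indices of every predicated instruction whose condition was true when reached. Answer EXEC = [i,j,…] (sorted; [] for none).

EXEC = [2,3,10]

0: ✓ CMP  NZCV=1010
1: · MOVVS
2: ✓ MOVHI  r1←0xb5
3: ✓ MOVHI  r2←0x1b
4: ✓ CMP  NZCV=0000
5: · MOVCS
6: · ADDLE
7: · SUBHI
8: ✓ CMP  NZCV=0000
9: · ADDEQ
10: ✓ SUBLS  r5←0xfd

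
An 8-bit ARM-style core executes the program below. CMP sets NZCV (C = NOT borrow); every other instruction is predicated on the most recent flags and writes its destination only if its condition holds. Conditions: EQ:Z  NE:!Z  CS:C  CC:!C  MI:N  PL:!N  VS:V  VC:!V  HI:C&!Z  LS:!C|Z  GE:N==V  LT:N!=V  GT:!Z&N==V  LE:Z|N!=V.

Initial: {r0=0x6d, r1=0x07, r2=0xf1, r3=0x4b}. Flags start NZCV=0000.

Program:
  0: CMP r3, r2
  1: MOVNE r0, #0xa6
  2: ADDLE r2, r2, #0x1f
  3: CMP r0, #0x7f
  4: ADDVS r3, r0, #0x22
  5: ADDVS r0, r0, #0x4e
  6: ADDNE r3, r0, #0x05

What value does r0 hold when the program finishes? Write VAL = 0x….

VAL = 0xf4

0: ✓ CMP  NZCV=0000
1: ✓ MOVNE  r0←0xa6
2: · ADDLE
3: ✓ CMP  NZCV=0011
4: ✓ ADDVS  r3←0xc8
5: ✓ ADDVS  r0←0xf4
6: ✓ ADDNE  r3←0xf9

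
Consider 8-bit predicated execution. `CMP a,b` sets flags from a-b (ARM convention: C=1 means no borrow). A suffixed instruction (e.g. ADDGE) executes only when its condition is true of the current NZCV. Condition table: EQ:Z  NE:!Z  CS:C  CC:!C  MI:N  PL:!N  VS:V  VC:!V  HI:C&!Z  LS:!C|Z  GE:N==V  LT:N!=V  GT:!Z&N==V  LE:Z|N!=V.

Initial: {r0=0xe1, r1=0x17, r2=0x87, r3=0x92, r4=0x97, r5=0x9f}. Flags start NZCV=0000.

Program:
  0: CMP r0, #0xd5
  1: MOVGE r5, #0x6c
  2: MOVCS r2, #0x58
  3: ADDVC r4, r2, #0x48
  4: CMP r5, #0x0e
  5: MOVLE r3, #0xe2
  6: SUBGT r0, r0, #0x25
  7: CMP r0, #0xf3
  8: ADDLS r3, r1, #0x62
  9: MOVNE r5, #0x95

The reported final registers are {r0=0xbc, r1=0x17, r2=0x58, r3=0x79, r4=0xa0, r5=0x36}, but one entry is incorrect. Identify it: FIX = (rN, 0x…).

FIX = (r5, 0x95)

0: ✓ CMP  NZCV=0010
1: ✓ MOVGE  r5←0x6c
2: ✓ MOVCS  r2←0x58
3: ✓ ADDVC  r4←0xa0
4: ✓ CMP  NZCV=0010
5: · MOVLE
6: ✓ SUBGT  r0←0xbc
7: ✓ CMP  NZCV=1000
8: ✓ ADDLS  r3←0x79
9: ✓ MOVNE  r5←0x95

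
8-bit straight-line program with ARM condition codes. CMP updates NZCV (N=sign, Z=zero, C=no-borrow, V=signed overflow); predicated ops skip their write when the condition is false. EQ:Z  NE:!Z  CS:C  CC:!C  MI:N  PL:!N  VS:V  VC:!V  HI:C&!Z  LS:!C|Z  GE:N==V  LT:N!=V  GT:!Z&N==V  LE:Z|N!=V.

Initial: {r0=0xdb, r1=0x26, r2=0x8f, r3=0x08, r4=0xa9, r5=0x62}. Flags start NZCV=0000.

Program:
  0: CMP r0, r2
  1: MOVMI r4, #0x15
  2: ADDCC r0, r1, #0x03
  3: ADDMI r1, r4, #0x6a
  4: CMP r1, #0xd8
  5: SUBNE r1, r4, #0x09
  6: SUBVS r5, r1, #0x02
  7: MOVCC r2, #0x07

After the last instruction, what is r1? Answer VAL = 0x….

VAL = 0xa0

0: ✓ CMP  NZCV=0010
1: · MOVMI
2: · ADDCC
3: · ADDMI
4: ✓ CMP  NZCV=0000
5: ✓ SUBNE  r1←0xa0
6: · SUBVS
7: ✓ MOVCC  r2←0x07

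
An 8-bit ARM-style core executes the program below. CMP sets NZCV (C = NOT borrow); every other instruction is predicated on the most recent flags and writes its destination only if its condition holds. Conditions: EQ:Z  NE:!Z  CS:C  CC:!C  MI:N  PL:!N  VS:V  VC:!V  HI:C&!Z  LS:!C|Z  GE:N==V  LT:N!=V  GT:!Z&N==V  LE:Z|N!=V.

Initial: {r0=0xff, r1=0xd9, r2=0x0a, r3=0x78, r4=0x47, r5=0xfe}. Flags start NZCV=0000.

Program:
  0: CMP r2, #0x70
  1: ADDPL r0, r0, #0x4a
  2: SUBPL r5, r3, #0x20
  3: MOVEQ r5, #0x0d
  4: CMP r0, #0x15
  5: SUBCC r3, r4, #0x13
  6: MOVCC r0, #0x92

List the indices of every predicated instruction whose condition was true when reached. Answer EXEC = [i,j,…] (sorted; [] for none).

EXEC = []

[0] flags=1000 → (cmp)
[1] flags=1000 PL?F → skip
[2] flags=1000 PL?F → skip
[3] flags=1000 EQ?F → skip
[4] flags=1010 → (cmp)
[5] flags=1010 CC?F → skip
[6] flags=1010 CC?F → skip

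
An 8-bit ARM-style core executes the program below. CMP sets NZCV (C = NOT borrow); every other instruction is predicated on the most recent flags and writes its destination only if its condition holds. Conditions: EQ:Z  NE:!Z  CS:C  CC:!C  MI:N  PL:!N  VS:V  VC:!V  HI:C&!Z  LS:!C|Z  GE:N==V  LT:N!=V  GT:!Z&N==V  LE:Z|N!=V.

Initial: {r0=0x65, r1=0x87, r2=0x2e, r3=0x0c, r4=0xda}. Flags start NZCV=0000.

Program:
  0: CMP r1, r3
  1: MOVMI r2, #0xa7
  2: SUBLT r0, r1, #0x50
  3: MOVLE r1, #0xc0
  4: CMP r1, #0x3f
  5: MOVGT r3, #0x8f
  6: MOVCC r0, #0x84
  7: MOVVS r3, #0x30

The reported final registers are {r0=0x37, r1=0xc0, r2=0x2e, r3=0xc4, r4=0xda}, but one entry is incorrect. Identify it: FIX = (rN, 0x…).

0: ✓ CMP  NZCV=0011
1: · MOVMI
2: ✓ SUBLT  r0←0x37
3: ✓ MOVLE  r1←0xc0
4: ✓ CMP  NZCV=1010
5: · MOVGT
6: · MOVCC
7: · MOVVS

FIX = (r3, 0x0c)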